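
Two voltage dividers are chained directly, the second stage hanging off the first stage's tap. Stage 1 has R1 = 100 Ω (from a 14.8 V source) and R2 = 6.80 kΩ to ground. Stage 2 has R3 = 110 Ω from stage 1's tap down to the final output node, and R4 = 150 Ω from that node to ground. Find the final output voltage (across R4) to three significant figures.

V_out ≈ 6.10 V

Stage 2 presents R3+R4 = 260.0 Ω as a load on stage 1's tap.
Stage 1's lower leg becomes R2‖(R3+R4) = 250.4 Ω, so V_mid = 14.8 × 250.4/350.4 = 10.58 V.
Stage 2 is itself unloaded: V_out = V_mid × R4/(R3+R4) = 10.58 × 150/260.0 = 6.10 V.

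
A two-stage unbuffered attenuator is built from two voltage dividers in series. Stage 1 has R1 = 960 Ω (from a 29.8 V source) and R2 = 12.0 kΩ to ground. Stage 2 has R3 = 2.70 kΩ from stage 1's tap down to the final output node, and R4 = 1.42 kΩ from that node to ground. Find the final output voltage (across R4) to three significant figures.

V_out ≈ 7.82 V

Stage 2 presents R3+R4 = 4120 Ω as a load on stage 1's tap.
Stage 1's lower leg becomes R2‖(R3+R4) = 3067 Ω, so V_mid = 29.8 × 3067/4027 = 22.70 V.
Stage 2 is itself unloaded: V_out = V_mid × R4/(R3+R4) = 22.70 × 1420/4120 = 7.82 V.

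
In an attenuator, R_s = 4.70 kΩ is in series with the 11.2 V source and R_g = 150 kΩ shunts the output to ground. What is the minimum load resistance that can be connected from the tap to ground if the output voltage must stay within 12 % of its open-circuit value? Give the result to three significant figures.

Output resistance R_th = R_s‖R_g = (4.70 × 150)/154.7 = 4.557 kΩ.
The fractional drop is R_th/(R_th + R_L); requiring this ≤ 0.120 gives R_L ≥ R_th(1/0.120 − 1) = 4.557 × 7.333 = 33.4 kΩ.

R_L(min) ≈ 33.4 kΩ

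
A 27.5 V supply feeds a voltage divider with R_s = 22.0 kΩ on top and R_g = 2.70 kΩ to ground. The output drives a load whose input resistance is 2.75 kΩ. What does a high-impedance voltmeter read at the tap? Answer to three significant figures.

The load sits in parallel with R_g: R_g‖R_L = (2.70 × 2.75) / (2.70 + 2.75) = 1.362 kΩ.
V_out = 27.5 × 1.362 / (22.0 + 1.362) = 27.5 × 1.362/23.36 = 1.60 V.
(Unloaded it would have been 3.01 V.)

V_out ≈ 1.60 V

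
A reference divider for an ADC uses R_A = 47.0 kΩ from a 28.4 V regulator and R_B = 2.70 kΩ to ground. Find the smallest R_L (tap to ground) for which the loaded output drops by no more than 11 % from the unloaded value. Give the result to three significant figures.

Output resistance R_th = R_A‖R_B = (47.0 × 2.70)/49.70 = 2.553 kΩ.
The fractional drop is R_th/(R_th + R_L); requiring this ≤ 0.110 gives R_L ≥ R_th(1/0.110 − 1) = 2.553 × 8.091 = 20.7 kΩ.

R_L(min) ≈ 20.7 kΩ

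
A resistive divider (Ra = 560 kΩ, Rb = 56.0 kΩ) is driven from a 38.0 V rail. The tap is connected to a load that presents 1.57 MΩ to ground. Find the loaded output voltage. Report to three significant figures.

V_out ≈ 3.35 V

The load sits in parallel with Rb: Rb‖R_L = (56.0 × 1570) / (56.0 + 1570) = 54.07 kΩ.
V_out = 38.0 × 54.07 / (560 + 54.07) = 38.0 × 54.07/614.1 = 3.35 V.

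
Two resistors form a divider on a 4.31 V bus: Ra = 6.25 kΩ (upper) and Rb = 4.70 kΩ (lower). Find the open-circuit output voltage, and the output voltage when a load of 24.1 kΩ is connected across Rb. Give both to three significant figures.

Unloaded: 1.85 V; loaded: 1.66 V

Open-circuit: V = 4.31 × 4.70/(6.25 + 4.70) = 1.85 V.
With the load, Rb becomes Rb‖R_L = 3.933 kΩ, so V = 4.31 × 3.933/10.18 = 1.66 V.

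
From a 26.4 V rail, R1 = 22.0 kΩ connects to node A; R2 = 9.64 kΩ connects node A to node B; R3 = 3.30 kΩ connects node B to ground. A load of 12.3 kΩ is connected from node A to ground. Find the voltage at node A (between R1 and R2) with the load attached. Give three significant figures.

Below node A the series string R2+R3 = 12.94 kΩ sits in parallel with the 12.3 kΩ load: 6.306 kΩ.
V_A = 26.4 × 6.306/(22.0 + 6.306) = 5.88 V.

V ≈ 5.88 V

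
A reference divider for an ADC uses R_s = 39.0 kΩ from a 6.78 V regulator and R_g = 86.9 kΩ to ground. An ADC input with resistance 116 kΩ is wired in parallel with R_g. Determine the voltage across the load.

V_out ≈ 3.80 V

The load sits in parallel with R_g: R_g‖R_L = (86.9 × 116) / (86.9 + 116) = 49.68 kΩ.
V_out = 6.78 × 49.68 / (39.0 + 49.68) = 6.78 × 49.68/88.68 = 3.80 V.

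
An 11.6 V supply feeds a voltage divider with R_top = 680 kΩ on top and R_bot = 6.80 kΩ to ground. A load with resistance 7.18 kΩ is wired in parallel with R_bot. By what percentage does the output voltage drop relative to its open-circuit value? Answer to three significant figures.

48.4 %

The divider's output (Thévenin) resistance is R_top‖R_bot = 6.733 kΩ.
Fractional drop under load = R_th/(R_th + R_L) = 6.733 / (6.733 + 7.18) = 0.4839.
So the output falls by 48.4 %.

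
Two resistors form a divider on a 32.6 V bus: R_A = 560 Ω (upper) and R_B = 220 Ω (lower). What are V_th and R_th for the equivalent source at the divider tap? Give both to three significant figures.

V_th = 9.19 V, R_th = 158 Ω

V_th is the open-circuit tap voltage: 32.6 × 220/(560 + 220) = 9.19 V.
With the supply zeroed, R_A and R_B appear in parallel from the tap: R_th = R_A‖R_B = (560 × 220)/780.0 = 158 Ω.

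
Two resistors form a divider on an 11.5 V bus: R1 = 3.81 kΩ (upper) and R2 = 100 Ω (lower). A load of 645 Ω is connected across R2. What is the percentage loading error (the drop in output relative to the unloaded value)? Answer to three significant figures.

13.1 %

Unloaded V = 11.5 × 100/3910 = 0.29412 V.
Loaded: R2‖R_L = 86.58 Ω, giving V = 11.5 × 86.58/3897 = 0.25552 V.
Drop = (0.29412 − 0.25552) / 0.29412 = 13.1 %.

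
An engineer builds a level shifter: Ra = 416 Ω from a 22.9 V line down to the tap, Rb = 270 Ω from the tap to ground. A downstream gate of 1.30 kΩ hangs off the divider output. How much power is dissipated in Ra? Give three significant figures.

Total resistance from the source is Ra + (Rb‖R_L) = 639.6 Ω, so I = 22.9/639.6 Ω = 35.81 mA.
P = I²·Ra = (35.81 mA)² × 416 Ω = 533 mW.

P ≈ 533 mW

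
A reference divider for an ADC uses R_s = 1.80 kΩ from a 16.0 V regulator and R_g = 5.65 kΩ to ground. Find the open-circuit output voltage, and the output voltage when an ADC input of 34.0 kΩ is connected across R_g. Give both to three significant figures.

Unloaded: 12.1 V; loaded: 11.7 V

Open-circuit: V = 16.0 × 5.65/(1.80 + 5.65) = 12.1 V.
With the load, R_g becomes R_g‖R_L = 4.845 kΩ, so V = 16.0 × 4.845/6.645 = 11.7 V.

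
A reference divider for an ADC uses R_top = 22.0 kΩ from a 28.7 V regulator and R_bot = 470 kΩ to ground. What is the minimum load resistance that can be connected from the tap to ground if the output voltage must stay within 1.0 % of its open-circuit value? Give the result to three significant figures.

Output resistance R_th = R_top‖R_bot = (22.0 × 470)/492.0 = 21.02 kΩ.
The fractional drop is R_th/(R_th + R_L); requiring this ≤ 0.0100 gives R_L ≥ R_th(1/0.0100 − 1) = 21.02 × 99.00 = 2.08 MΩ.

R_L(min) ≈ 2.08 MΩ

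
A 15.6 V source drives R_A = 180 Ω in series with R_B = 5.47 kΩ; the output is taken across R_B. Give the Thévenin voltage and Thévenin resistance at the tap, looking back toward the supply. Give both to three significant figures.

V_th is the open-circuit tap voltage: 15.6 × 5470/(180 + 5470) = 15.1 V.
With the supply zeroed, R_A and R_B appear in parallel from the tap: R_th = R_A‖R_B = (180 × 5470)/5650 = 174 Ω.

V_th = 15.1 V, R_th = 174 Ω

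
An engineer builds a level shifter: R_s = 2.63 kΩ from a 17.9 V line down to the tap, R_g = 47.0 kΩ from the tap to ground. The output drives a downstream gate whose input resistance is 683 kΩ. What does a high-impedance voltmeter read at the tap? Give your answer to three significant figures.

The load sits in parallel with R_g: R_g‖R_L = (47.0 × 683) / (47.0 + 683) = 43.97 kΩ.
V_out = 17.9 × 43.97 / (2.63 + 43.97) = 17.9 × 43.97/46.60 = 16.9 V.

V_out ≈ 16.9 V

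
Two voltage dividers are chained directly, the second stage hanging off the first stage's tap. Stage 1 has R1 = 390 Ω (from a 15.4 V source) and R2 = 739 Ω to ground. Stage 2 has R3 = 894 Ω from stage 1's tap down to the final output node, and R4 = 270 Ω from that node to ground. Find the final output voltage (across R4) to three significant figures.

V_out ≈ 1.92 V

Stage 2 presents R3+R4 = 1164 Ω as a load on stage 1's tap.
Stage 1's lower leg becomes R2‖(R3+R4) = 452.0 Ω, so V_mid = 15.4 × 452.0/842.0 = 8.267 V.
Stage 2 is itself unloaded: V_out = V_mid × R4/(R3+R4) = 8.267 × 270/1164 = 1.92 V.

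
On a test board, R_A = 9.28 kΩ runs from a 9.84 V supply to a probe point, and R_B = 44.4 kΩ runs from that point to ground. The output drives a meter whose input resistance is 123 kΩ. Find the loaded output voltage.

The load sits in parallel with R_B: R_B‖R_L = (44.4 × 123) / (44.4 + 123) = 32.62 kΩ.
V_out = 9.84 × 32.62 / (9.28 + 32.62) = 9.84 × 32.62/41.90 = 7.66 V.

V_out ≈ 7.66 V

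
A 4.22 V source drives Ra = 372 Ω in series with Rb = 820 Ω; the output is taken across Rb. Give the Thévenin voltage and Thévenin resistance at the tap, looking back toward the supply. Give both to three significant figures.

V_th = 2.90 V, R_th = 256 Ω

V_th is the open-circuit tap voltage: 4.22 × 820/(372 + 820) = 2.90 V.
With the supply zeroed, Ra and Rb appear in parallel from the tap: R_th = Ra‖Rb = (372 × 820)/1192 = 256 Ω.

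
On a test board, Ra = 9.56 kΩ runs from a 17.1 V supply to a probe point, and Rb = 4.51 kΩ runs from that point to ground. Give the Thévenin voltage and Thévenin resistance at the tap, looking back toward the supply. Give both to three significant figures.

V_th is the open-circuit tap voltage: 17.1 × 4.51/(9.56 + 4.51) = 5.48 V.
With the supply zeroed, Ra and Rb appear in parallel from the tap: R_th = Ra‖Rb = (9.56 × 4.51)/14.07 = 3.06 kΩ.

V_th = 5.48 V, R_th = 3.06 kΩ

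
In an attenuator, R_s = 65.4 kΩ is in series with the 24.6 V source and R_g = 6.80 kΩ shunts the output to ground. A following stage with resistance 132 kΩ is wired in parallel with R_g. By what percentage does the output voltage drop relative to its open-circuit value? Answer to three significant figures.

4.46 %

The divider's output (Thévenin) resistance is R_s‖R_g = 6.160 kΩ.
Fractional drop under load = R_th/(R_th + R_L) = 6.160 / (6.160 + 132) = 0.04458.
So the output falls by 4.46 %.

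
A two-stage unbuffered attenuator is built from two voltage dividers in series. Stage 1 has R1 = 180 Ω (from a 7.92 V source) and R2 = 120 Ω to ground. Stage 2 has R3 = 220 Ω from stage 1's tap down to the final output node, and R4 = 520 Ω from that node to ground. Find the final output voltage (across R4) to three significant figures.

Stage 2 presents R3+R4 = 740.0 Ω as a load on stage 1's tap.
Stage 1's lower leg becomes R2‖(R3+R4) = 103.3 Ω, so V_mid = 7.92 × 103.3/283.3 = 2.887 V.
Stage 2 is itself unloaded: V_out = V_mid × R4/(R3+R4) = 2.887 × 520/740.0 = 2.03 V.

V_out ≈ 2.03 V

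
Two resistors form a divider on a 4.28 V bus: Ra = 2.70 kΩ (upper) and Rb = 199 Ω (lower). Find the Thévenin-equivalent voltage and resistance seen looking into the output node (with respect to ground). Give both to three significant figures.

V_th is the open-circuit tap voltage: 4.28 × 199/(2700 + 199) = 0.294 V.
With the supply zeroed, Ra and Rb appear in parallel from the tap: R_th = Ra‖Rb = (2700 × 199)/2899 = 185 Ω.

V_th = 0.294 V, R_th = 185 Ω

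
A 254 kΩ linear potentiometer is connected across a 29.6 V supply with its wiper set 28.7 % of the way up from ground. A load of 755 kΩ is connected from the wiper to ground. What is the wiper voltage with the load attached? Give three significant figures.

The wiper splits the pot into (1−α)R = 181.1 kΩ above and αR = 72.90 kΩ below.
Lower section ‖ load = 66.48 kΩ.
V_wiper = 29.6 × 66.48/(181.1 + 66.48) = 7.95 V.

V ≈ 7.95 V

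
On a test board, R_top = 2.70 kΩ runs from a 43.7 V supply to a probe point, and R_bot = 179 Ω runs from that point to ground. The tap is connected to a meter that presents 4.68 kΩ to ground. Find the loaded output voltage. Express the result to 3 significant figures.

V_out ≈ 2.62 V

The load sits in parallel with R_bot: R_bot‖R_L = (179 × 4680) / (179 + 4680) = 172.4 Ω.
V_out = 43.7 × 172.4 / (2700 + 172.4) = 43.7 × 172.4/2872 = 2.62 V.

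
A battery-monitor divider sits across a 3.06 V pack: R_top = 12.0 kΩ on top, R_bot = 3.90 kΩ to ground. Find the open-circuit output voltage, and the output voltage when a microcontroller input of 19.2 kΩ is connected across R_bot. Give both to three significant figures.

Open-circuit: V = 3.06 × 3.90/(12.0 + 3.90) = 0.751 V.
With the load, R_bot becomes R_bot‖R_L = 3.242 kΩ, so V = 3.06 × 3.242/15.24 = 0.651 V.

Unloaded: 0.751 V; loaded: 0.651 V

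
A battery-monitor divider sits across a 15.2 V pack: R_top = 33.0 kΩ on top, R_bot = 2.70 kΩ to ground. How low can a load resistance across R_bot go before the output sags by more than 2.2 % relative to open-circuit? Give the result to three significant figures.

Output resistance R_th = R_top‖R_bot = (33.0 × 2.70)/35.70 = 2.496 kΩ.
The fractional drop is R_th/(R_th + R_L); requiring this ≤ 0.0220 gives R_L ≥ R_th(1/0.0220 − 1) = 2.496 × 44.45 = 111 kΩ.

R_L(min) ≈ 111 kΩ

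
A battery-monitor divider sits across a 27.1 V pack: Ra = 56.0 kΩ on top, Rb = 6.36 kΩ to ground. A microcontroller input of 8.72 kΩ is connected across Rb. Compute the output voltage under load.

The load sits in parallel with Rb: Rb‖R_L = (6.36 × 8.72) / (6.36 + 8.72) = 3.678 kΩ.
V_out = 27.1 × 3.678 / (56.0 + 3.678) = 27.1 × 3.678/59.68 = 1.67 V.

V_out ≈ 1.67 V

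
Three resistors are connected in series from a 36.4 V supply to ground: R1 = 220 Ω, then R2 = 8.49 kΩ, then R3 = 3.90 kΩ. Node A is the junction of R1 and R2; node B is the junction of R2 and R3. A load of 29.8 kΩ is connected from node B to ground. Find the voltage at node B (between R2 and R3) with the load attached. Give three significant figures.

V ≈ 10.3 V

At node B, R3 is in parallel with the load: R3‖R_L = 3449 Ω.
Below node A the resistance is R2 + (R3‖R_L) = 11940 Ω, so V_A = 36.4 × 11940/12160 = 35.74 V.
Then V_B = V_A × (R3‖R_L)/(R2 + R3‖R_L) = 35.74 × 3449/11940 = 10.3 V.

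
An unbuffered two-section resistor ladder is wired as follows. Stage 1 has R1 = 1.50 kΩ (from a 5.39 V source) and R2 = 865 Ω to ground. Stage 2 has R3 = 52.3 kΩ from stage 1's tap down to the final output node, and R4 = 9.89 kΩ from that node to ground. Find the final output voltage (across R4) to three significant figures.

Stage 2 presents R3+R4 = 62190 Ω as a load on stage 1's tap.
Stage 1's lower leg becomes R2‖(R3+R4) = 853.1 Ω, so V_mid = 5.39 × 853.1/2353 = 1.954 V.
Stage 2 is itself unloaded: V_out = V_mid × R4/(R3+R4) = 1.954 × 9890/62190 = 0.311 V.

V_out ≈ 0.311 V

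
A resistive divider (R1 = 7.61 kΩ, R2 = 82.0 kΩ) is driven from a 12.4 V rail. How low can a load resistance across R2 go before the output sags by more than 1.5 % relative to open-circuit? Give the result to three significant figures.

R_L(min) ≈ 457 kΩ

Output resistance R_th = R1‖R2 = (7.61 × 82.0)/89.61 = 6.964 kΩ.
The fractional drop is R_th/(R_th + R_L); requiring this ≤ 0.0150 gives R_L ≥ R_th(1/0.0150 − 1) = 6.964 × 65.67 = 457 kΩ.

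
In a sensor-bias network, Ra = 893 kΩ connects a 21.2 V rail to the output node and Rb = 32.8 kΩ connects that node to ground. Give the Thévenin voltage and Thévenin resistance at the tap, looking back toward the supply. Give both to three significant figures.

V_th is the open-circuit tap voltage: 21.2 × 32.8/(893 + 32.8) = 0.751 V.
With the supply zeroed, Ra and Rb appear in parallel from the tap: R_th = Ra‖Rb = (893 × 32.8)/925.8 = 31.6 kΩ.

V_th = 0.751 V, R_th = 31.6 kΩ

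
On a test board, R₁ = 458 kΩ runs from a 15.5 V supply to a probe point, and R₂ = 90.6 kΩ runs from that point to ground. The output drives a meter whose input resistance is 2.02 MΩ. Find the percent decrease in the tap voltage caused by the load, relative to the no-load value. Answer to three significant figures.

3.61 %

The divider's output (Thévenin) resistance is R₁‖R₂ = 75.64 kΩ.
Fractional drop under load = R_th/(R_th + R_L) = 75.64 / (75.64 + 2020) = 0.03609.
So the output falls by 3.61 %.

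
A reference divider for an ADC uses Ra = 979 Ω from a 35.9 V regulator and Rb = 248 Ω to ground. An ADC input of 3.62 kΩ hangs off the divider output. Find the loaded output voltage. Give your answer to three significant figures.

The load sits in parallel with Rb: Rb‖R_L = (248 × 3620) / (248 + 3620) = 232.1 Ω.
V_out = 35.9 × 232.1 / (979 + 232.1) = 35.9 × 232.1/1211 = 6.88 V.

V_out ≈ 6.88 V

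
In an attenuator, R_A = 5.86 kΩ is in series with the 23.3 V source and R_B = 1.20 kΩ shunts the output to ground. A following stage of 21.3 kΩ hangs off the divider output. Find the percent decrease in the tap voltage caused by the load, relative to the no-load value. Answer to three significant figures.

The divider's output (Thévenin) resistance is R_A‖R_B = 0.9960 kΩ.
Fractional drop under load = R_th/(R_th + R_L) = 0.9960 / (0.9960 + 21.3) = 0.04467.
So the output falls by 4.47 %.

4.47 %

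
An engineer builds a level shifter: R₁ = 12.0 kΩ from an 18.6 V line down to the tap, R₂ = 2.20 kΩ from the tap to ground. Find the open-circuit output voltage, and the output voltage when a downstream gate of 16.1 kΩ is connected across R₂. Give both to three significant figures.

Open-circuit: V = 18.6 × 2.20/(12.0 + 2.20) = 2.88 V.
With the load, R₂ becomes R₂‖R_L = 1.936 kΩ, so V = 18.6 × 1.936/13.94 = 2.58 V.

Unloaded: 2.88 V; loaded: 2.58 V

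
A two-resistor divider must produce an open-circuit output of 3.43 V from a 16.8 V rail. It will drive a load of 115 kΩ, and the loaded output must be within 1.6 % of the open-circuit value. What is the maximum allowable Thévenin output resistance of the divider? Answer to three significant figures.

R_th ≤ 1.87 kΩ

Loading drop = R_th/(R_th + R_L) ≤ 0.0160, so R_th ≤ R_L · ε/(1−ε) = 115 kΩ × 0.0160/0.9840 = 1.87 kΩ.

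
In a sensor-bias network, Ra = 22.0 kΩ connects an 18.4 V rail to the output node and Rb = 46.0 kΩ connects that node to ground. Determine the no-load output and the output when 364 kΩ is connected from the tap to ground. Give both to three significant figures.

Unloaded: 12.4 V; loaded: 12.0 V

Open-circuit: V = 18.4 × 46.0/(22.0 + 46.0) = 12.4 V.
With the load, Rb becomes Rb‖R_L = 40.84 kΩ, so V = 18.4 × 40.84/62.84 = 12.0 V.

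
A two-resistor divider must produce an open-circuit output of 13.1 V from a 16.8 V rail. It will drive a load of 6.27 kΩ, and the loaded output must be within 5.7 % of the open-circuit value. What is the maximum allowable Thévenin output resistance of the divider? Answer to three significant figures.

R_th ≤ 379 Ω

Loading drop = R_th/(R_th + R_L) ≤ 0.0570, so R_th ≤ R_L · ε/(1−ε) = 6.27 kΩ × 0.0570/0.9430 = 379 Ω.
(Any R1, R2 with R2/(R1+R2) = 0.780 and R1‖R2 ≤ 379 Ω will meet the spec.)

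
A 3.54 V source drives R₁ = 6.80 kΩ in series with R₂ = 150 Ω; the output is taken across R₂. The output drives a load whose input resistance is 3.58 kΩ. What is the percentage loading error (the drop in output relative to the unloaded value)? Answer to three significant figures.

3.94 %

The divider's output (Thévenin) resistance is R₁‖R₂ = 146.8 Ω.
Fractional drop under load = R_th/(R_th + R_L) = 146.8 / (146.8 + 3580) = 0.03938.
So the output falls by 3.94 %.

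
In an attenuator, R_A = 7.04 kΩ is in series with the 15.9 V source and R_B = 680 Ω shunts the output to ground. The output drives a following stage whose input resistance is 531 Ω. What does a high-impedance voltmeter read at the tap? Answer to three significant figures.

The load sits in parallel with R_B: R_B‖R_L = (680 × 531) / (680 + 531) = 298.2 Ω.
V_out = 15.9 × 298.2 / (7040 + 298.2) = 15.9 × 298.2/7338 = 0.646 V.
(Unloaded it would have been 1.40 V.)

V_out ≈ 0.646 V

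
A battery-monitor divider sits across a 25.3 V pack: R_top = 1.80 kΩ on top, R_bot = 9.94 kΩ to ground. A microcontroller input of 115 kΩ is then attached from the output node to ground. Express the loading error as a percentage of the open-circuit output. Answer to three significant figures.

1.31 %

The divider's output (Thévenin) resistance is R_top‖R_bot = 1.524 kΩ.
Fractional drop under load = R_th/(R_th + R_L) = 1.524 / (1.524 + 115) = 0.01308.
So the output falls by 1.31 %.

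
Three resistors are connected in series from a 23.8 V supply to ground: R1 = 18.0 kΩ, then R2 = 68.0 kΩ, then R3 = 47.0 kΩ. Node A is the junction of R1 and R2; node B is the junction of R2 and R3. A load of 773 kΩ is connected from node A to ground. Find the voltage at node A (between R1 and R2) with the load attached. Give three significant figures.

V ≈ 20.2 V

Below node A the series string R2+R3 = 115.0 kΩ sits in parallel with the 773 kΩ load: 100.1 kΩ.
V_A = 23.8 × 100.1/(18.0 + 100.1) = 20.2 V.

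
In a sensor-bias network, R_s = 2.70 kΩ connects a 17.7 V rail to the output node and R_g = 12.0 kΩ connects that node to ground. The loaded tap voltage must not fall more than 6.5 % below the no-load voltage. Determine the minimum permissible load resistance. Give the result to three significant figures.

R_L(min) ≈ 31.7 kΩ

Output resistance R_th = R_s‖R_g = (2.70 × 12.0)/14.70 = 2.204 kΩ.
The fractional drop is R_th/(R_th + R_L); requiring this ≤ 0.0650 gives R_L ≥ R_th(1/0.0650 − 1) = 2.204 × 14.38 = 31.7 kΩ.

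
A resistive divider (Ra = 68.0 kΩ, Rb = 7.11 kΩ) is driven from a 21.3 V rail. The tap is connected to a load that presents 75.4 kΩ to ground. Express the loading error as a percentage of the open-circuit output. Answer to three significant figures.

The divider's output (Thévenin) resistance is Ra‖Rb = 6.437 kΩ.
Fractional drop under load = R_th/(R_th + R_L) = 6.437 / (6.437 + 75.4) = 0.07866.
So the output falls by 7.87 %.

7.87 %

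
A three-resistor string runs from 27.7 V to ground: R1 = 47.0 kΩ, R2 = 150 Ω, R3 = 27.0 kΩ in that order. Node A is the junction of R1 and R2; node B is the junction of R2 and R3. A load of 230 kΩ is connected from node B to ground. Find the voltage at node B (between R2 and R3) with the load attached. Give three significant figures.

V ≈ 9.39 V

At node B, R3 is in parallel with the load: R3‖R_L = 24160 Ω.
Below node A the resistance is R2 + (R3‖R_L) = 24310 Ω, so V_A = 27.7 × 24310/71310 = 9.444 V.
Then V_B = V_A × (R3‖R_L)/(R2 + R3‖R_L) = 9.444 × 24160/24310 = 9.39 V.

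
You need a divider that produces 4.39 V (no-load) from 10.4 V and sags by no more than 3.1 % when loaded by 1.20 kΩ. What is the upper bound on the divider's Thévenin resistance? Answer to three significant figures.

Loading drop = R_th/(R_th + R_L) ≤ 0.0310, so R_th ≤ R_L · ε/(1−ε) = 1.20 kΩ × 0.0310/0.9690 = 38.4 Ω.

R_th ≤ 38.4 Ω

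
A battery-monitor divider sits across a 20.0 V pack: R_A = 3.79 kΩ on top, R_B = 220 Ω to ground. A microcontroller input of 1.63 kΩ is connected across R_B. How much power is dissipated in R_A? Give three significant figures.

P ≈ 95.5 mW

Total resistance from the source is R_A + (R_B‖R_L) = 3984 Ω, so I = 20.0/3984 Ω = 5.020 mA.
P = I²·R_A = (5.020 mA)² × 3.79 kΩ = 95.5 mW.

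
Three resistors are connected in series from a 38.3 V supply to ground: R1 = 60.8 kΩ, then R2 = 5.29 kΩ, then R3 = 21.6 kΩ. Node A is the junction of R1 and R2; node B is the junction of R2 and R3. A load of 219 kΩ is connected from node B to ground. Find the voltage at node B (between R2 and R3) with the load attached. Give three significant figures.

V ≈ 8.78 V

At node B, R3 is in parallel with the load: R3‖R_L = 19.66 kΩ.
Below node A the resistance is R2 + (R3‖R_L) = 24.95 kΩ, so V_A = 38.3 × 24.95/85.75 = 11.14 V.
Then V_B = V_A × (R3‖R_L)/(R2 + R3‖R_L) = 11.14 × 19.66/24.95 = 8.78 V.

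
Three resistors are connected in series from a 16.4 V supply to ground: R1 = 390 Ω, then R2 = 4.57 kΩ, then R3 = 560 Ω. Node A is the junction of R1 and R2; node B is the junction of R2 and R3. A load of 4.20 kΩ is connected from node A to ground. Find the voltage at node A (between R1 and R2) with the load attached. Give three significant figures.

Below node A the series string R2+R3 = 5130 Ω sits in parallel with the 4200 Ω load: 2309 Ω.
V_A = 16.4 × 2309/(390 + 2309) = 14.0 V.

V ≈ 14.0 V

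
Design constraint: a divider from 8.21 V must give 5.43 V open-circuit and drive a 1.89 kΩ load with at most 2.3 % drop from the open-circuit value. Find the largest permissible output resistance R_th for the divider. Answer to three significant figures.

R_th ≤ 44.5 Ω

Loading drop = R_th/(R_th + R_L) ≤ 0.0230, so R_th ≤ R_L · ε/(1−ε) = 1.89 kΩ × 0.0230/0.9770 = 44.5 Ω.
(Any R1, R2 with R2/(R1+R2) = 0.661 and R1‖R2 ≤ 44.5 Ω will meet the spec.)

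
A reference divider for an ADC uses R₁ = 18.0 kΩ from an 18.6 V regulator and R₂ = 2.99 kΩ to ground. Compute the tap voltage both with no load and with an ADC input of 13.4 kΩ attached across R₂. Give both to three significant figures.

Unloaded: 2.65 V; loaded: 2.22 V

Open-circuit: V = 18.6 × 2.99/(18.0 + 2.99) = 2.65 V.
With the load, R₂ becomes R₂‖R_L = 2.445 kΩ, so V = 18.6 × 2.445/20.44 = 2.22 V.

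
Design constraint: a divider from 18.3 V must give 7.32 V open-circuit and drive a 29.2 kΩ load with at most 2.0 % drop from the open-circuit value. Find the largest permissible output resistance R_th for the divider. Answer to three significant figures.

Loading drop = R_th/(R_th + R_L) ≤ 0.0200, so R_th ≤ R_L · ε/(1−ε) = 29.2 kΩ × 0.0200/0.9800 = 596 Ω.

R_th ≤ 596 Ω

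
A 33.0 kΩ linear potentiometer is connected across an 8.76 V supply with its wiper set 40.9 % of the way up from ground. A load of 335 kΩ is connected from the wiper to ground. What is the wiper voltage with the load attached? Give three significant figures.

The wiper splits the pot into (1−α)R = 19.50 kΩ above and αR = 13.50 kΩ below.
Lower section ‖ load = 12.97 kΩ.
V_wiper = 8.76 × 12.97/(19.50 + 12.97) = 3.50 V.

V ≈ 3.50 V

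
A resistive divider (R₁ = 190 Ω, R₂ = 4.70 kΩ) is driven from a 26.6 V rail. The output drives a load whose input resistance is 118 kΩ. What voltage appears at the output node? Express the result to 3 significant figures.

V_out ≈ 25.5 V

The load sits in parallel with R₂: R₂‖R_L = (4700 × 118000) / (4700 + 118000) = 4520 Ω.
V_out = 26.6 × 4520 / (190 + 4520) = 26.6 × 4520/4710 = 25.5 V.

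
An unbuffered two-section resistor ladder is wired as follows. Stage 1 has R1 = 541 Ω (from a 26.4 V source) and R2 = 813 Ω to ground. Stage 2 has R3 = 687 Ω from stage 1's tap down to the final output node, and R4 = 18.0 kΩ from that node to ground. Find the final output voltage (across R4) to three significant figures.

Stage 2 presents R3+R4 = 18690 Ω as a load on stage 1's tap.
Stage 1's lower leg becomes R2‖(R3+R4) = 779.1 Ω, so V_mid = 26.4 × 779.1/1320 = 15.58 V.
Stage 2 is itself unloaded: V_out = V_mid × R4/(R3+R4) = 15.58 × 18000/18690 = 15.0 V.

V_out ≈ 15.0 V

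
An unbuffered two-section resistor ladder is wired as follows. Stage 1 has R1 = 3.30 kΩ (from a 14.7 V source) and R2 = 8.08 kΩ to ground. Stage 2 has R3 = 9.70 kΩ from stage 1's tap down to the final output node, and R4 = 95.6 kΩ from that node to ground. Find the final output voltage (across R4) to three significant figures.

V_out ≈ 9.27 V

Stage 2 presents R3+R4 = 105.3 kΩ as a load on stage 1's tap.
Stage 1's lower leg becomes R2‖(R3+R4) = 7.504 kΩ, so V_mid = 14.7 × 7.504/10.80 = 10.21 V.
Stage 2 is itself unloaded: V_out = V_mid × R4/(R3+R4) = 10.21 × 95.6/105.3 = 9.27 V.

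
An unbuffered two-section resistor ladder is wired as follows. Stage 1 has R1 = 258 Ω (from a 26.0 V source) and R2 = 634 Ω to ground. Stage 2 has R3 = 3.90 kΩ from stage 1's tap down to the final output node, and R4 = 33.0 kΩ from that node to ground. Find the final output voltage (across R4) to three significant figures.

V_out ≈ 16.4 V

Stage 2 presents R3+R4 = 36900 Ω as a load on stage 1's tap.
Stage 1's lower leg becomes R2‖(R3+R4) = 623.3 Ω, so V_mid = 26.0 × 623.3/881.3 = 18.39 V.
Stage 2 is itself unloaded: V_out = V_mid × R4/(R3+R4) = 18.39 × 33000/36900 = 16.4 V.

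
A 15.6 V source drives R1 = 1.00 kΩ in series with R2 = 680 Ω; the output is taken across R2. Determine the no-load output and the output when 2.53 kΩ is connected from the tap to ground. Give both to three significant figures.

Open-circuit: V = 15.6 × 680/(1000 + 680) = 6.31 V.
With the load, R2 becomes R2‖R_L = 536.0 Ω, so V = 15.6 × 536.0/1536 = 5.44 V.

Unloaded: 6.31 V; loaded: 5.44 V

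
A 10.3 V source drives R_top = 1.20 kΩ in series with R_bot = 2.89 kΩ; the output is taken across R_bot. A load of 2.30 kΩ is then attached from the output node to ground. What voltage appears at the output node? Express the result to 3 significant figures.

V_out ≈ 5.32 V

The load sits in parallel with R_bot: R_bot‖R_L = (2.89 × 2.30) / (2.89 + 2.30) = 1.281 kΩ.
V_out = 10.3 × 1.281 / (1.20 + 1.281) = 10.3 × 1.281/2.481 = 5.32 V.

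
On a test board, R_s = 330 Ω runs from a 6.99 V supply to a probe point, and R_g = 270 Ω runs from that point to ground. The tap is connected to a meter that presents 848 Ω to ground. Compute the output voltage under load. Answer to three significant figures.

The load sits in parallel with R_g: R_g‖R_L = (270 × 848) / (270 + 848) = 204.8 Ω.
V_out = 6.99 × 204.8 / (330 + 204.8) = 6.99 × 204.8/534.8 = 2.68 V.

V_out ≈ 2.68 V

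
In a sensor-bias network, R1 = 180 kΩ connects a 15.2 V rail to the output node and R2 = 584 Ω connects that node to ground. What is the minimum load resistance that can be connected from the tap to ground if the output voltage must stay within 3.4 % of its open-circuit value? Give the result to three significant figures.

R_L(min) ≈ 16.5 kΩ

Output resistance R_th = R1‖R2 = (180000 × 584)/180600 = 582.1 Ω.
The fractional drop is R_th/(R_th + R_L); requiring this ≤ 0.0340 gives R_L ≥ R_th(1/0.0340 − 1) = 582.1 × 28.41 = 16.5 kΩ.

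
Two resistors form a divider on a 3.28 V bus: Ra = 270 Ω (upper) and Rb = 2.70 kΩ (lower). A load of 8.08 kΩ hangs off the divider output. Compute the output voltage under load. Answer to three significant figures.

V_out ≈ 2.89 V

The load sits in parallel with Rb: Rb‖R_L = (2700 × 8080) / (2700 + 8080) = 2024 Ω.
V_out = 3.28 × 2024 / (270 + 2024) = 3.28 × 2024/2294 = 2.89 V.
(Unloaded it would have been 2.98 V.)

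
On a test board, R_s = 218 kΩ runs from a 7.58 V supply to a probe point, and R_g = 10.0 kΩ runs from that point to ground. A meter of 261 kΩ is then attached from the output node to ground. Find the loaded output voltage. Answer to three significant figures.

The load sits in parallel with R_g: R_g‖R_L = (10.0 × 261) / (10.0 + 261) = 9.631 kΩ.
V_out = 7.58 × 9.631 / (218 + 9.631) = 7.58 × 9.631/227.6 = 0.321 V.

V_out ≈ 0.321 V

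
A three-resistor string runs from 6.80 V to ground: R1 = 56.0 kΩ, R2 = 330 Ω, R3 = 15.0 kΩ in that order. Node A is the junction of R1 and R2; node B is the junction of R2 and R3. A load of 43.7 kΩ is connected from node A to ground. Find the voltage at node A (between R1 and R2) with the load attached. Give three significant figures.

V ≈ 1.15 V

Below node A the series string R2+R3 = 15330 Ω sits in parallel with the 43700 Ω load: 11350 Ω.
V_A = 6.80 × 11350/(56000 + 11350) = 1.15 V.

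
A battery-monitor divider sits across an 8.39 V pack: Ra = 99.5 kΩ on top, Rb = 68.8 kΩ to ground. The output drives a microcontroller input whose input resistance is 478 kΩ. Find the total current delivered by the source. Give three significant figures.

Rb‖R_L = 60.14 kΩ, so the source sees Ra + Rb‖R_L = 159.6 kΩ.
I = 8.39 V / 159.6 kΩ = 0.0526 mA.

I ≈ 0.0526 mA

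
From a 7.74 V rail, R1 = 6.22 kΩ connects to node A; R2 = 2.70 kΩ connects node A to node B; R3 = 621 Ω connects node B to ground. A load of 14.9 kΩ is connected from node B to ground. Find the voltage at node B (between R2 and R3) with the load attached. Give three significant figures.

At node B, R3 is in parallel with the load: R3‖R_L = 596.2 Ω.
Below node A the resistance is R2 + (R3‖R_L) = 3296 Ω, so V_A = 7.74 × 3296/9516 = 2.681 V.
Then V_B = V_A × (R3‖R_L)/(R2 + R3‖R_L) = 2.681 × 596.2/3296 = 0.485 V.

V ≈ 0.485 V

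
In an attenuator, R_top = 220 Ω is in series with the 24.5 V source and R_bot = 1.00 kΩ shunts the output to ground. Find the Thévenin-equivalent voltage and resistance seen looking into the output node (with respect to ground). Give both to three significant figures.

V_th is the open-circuit tap voltage: 24.5 × 1000/(220 + 1000) = 20.1 V.
With the supply zeroed, R_top and R_bot appear in parallel from the tap: R_th = R_top‖R_bot = (220 × 1000)/1220 = 180 Ω.

V_th = 20.1 V, R_th = 180 Ω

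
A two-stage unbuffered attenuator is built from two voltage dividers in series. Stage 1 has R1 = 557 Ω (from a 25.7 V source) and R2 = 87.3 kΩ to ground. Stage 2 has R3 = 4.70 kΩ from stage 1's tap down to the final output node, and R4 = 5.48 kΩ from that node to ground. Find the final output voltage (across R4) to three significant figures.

V_out ≈ 13.0 V

Stage 2 presents R3+R4 = 10180 Ω as a load on stage 1's tap.
Stage 1's lower leg becomes R2‖(R3+R4) = 9117 Ω, so V_mid = 25.7 × 9117/9674 = 24.22 V.
Stage 2 is itself unloaded: V_out = V_mid × R4/(R3+R4) = 24.22 × 5480/10180 = 13.0 V.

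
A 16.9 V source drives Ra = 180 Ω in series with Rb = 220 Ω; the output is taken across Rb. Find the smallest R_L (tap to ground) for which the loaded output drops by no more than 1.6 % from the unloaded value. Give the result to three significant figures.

Output resistance R_th = Ra‖Rb = (180 × 220)/400.0 = 99.00 Ω.
The fractional drop is R_th/(R_th + R_L); requiring this ≤ 0.0160 gives R_L ≥ R_th(1/0.0160 − 1) = 99.00 × 61.50 = 6.09 kΩ.

R_L(min) ≈ 6.09 kΩ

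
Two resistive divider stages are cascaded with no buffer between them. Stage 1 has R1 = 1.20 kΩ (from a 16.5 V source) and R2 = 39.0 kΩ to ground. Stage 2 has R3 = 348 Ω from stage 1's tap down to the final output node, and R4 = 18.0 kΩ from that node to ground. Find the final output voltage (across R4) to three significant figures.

V_out ≈ 14.8 V

Stage 2 presents R3+R4 = 18350 Ω as a load on stage 1's tap.
Stage 1's lower leg becomes R2‖(R3+R4) = 12480 Ω, so V_mid = 16.5 × 12480/13680 = 15.05 V.
Stage 2 is itself unloaded: V_out = V_mid × R4/(R3+R4) = 15.05 × 18000/18350 = 14.8 V.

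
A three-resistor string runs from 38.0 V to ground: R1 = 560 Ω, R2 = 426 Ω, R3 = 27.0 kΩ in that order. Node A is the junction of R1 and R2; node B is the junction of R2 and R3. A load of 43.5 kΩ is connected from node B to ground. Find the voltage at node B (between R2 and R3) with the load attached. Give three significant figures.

V ≈ 35.9 V

At node B, R3 is in parallel with the load: R3‖R_L = 16660 Ω.
Below node A the resistance is R2 + (R3‖R_L) = 17090 Ω, so V_A = 38.0 × 17090/17650 = 36.79 V.
Then V_B = V_A × (R3‖R_L)/(R2 + R3‖R_L) = 36.79 × 16660/17090 = 35.9 V.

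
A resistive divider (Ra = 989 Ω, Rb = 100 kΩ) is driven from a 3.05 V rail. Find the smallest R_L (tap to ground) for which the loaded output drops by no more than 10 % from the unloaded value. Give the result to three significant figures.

R_L(min) ≈ 8.81 kΩ

Output resistance R_th = Ra‖Rb = (989 × 100000)/101000 = 979.3 Ω.
The fractional drop is R_th/(R_th + R_L); requiring this ≤ 0.100 gives R_L ≥ R_th(1/0.100 − 1) = 979.3 × 9.000 = 8.81 kΩ.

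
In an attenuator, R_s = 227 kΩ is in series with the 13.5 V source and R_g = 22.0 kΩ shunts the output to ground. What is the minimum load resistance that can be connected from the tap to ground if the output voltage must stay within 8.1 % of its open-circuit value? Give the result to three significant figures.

R_L(min) ≈ 228 kΩ

Output resistance R_th = R_s‖R_g = (227 × 22.0)/249.0 = 20.06 kΩ.
The fractional drop is R_th/(R_th + R_L); requiring this ≤ 0.0810 gives R_L ≥ R_th(1/0.0810 − 1) = 20.06 × 11.35 = 228 kΩ.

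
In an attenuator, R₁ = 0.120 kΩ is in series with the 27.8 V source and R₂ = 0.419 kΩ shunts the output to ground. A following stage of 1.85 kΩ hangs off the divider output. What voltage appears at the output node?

V_out ≈ 20.6 V

The load sits in parallel with R₂: R₂‖R_L = (419 × 1850) / (419 + 1850) = 341.6 Ω.
V_out = 27.8 × 341.6 / (120 + 341.6) = 27.8 × 341.6/461.6 = 20.6 V.
(Unloaded it would have been 21.6 V.)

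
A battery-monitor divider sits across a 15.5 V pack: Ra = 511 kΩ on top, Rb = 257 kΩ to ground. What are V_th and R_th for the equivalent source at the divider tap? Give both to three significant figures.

V_th = 5.19 V, R_th = 171 kΩ

V_th is the open-circuit tap voltage: 15.5 × 257/(511 + 257) = 5.19 V.
With the supply zeroed, Ra and Rb appear in parallel from the tap: R_th = Ra‖Rb = (511 × 257)/768.0 = 171 kΩ.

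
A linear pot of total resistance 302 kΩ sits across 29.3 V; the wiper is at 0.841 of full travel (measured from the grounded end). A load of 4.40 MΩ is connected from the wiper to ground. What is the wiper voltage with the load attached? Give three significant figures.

V ≈ 24.4 V

The wiper splits the pot into (1−α)R = 48.02 kΩ above and αR = 254.0 kΩ below.
Lower section ‖ load = 240.1 kΩ.
V_wiper = 29.3 × 240.1/(48.02 + 240.1) = 24.4 V.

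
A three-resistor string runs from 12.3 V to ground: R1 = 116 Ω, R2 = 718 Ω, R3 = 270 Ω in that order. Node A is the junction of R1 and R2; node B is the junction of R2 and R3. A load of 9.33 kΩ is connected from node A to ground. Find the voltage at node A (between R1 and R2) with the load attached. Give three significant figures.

V ≈ 10.9 V

Below node A the series string R2+R3 = 988.0 Ω sits in parallel with the 9330 Ω load: 893.4 Ω.
V_A = 12.3 × 893.4/(116 + 893.4) = 10.9 V.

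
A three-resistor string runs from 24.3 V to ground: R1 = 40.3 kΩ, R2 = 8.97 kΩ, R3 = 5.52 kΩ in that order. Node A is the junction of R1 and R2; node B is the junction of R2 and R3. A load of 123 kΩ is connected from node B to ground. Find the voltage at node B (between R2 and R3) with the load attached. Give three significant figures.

At node B, R3 is in parallel with the load: R3‖R_L = 5.283 kΩ.
Below node A the resistance is R2 + (R3‖R_L) = 14.25 kΩ, so V_A = 24.3 × 14.25/54.55 = 6.349 V.
Then V_B = V_A × (R3‖R_L)/(R2 + R3‖R_L) = 6.349 × 5.283/14.25 = 2.35 V.

V ≈ 2.35 V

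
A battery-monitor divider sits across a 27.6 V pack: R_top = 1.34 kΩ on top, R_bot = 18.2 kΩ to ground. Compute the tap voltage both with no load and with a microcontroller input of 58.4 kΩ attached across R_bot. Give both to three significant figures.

Unloaded: 25.7 V; loaded: 25.2 V

Open-circuit: V = 27.6 × 18.2/(1.34 + 18.2) = 25.7 V.
With the load, R_bot becomes R_bot‖R_L = 13.88 kΩ, so V = 27.6 × 13.88/15.22 = 25.2 V.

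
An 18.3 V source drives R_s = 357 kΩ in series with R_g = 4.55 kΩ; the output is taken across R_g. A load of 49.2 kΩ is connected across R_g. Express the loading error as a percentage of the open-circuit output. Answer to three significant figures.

The divider's output (Thévenin) resistance is R_s‖R_g = 4.493 kΩ.
Fractional drop under load = R_th/(R_th + R_L) = 4.493 / (4.493 + 49.2) = 0.08367.
So the output falls by 8.37 %.

8.37 %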